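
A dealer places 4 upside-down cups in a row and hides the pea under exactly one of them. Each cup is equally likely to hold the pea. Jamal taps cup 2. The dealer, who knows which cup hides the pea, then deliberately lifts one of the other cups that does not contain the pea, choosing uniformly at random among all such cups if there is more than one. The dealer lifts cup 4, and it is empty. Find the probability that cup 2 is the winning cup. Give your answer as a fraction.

Condition on the true location of the pea.
If it is under either of cups 1 and 3 (prior 1/4 each): the dealer has 2 equally likely choices, so probability 1/2; weight (1/4)·(1/2) = 1/8 each.
If it is under cup 2 (prior 1/4): the dealer has 3 equally likely choices, so probability 1/3; weight (1/4)·(1/3) = 1/12.
If it is under cup 4 (prior 1/4): the dealer opened cup 4, so this case is ruled out; weight (1/4)·0 = 0.
The weights sum to 1/3.
So P(the pea under cup 2 | the dealer opened cup 4) = (1/12) / (1/3) = 1/4.

1/4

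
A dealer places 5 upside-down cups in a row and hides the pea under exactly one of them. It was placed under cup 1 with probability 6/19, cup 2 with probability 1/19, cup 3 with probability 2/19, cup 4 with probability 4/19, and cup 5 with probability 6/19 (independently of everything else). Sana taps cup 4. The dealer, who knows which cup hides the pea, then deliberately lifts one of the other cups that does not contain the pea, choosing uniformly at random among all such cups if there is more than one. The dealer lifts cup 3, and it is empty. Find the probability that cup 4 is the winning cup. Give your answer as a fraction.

3/16

Condition on the true location of the pea.
If it is under either of cups 1 and 5 (prior 6/19 each): the dealer has 3 equally likely choices, so probability 1/3; weight (6/19)·(1/3) = 2/19 each.
If it is under cup 2 (prior 1/19): the dealer has 3 equally likely choices, so probability 1/3; weight (1/19)·(1/3) = 1/57.
If it is under cup 3 (prior 2/19): the dealer opened cup 3, so this case is ruled out; weight (2/19)·0 = 0.
If it is under cup 4 (prior 4/19): the dealer has 4 equally likely choices, so probability 1/4; weight (4/19)·(1/4) = 1/19.
The weights sum to 16/57.
So P(the pea under cup 4 | the dealer opened cup 3) = (1/19) / (16/57) = 3/16.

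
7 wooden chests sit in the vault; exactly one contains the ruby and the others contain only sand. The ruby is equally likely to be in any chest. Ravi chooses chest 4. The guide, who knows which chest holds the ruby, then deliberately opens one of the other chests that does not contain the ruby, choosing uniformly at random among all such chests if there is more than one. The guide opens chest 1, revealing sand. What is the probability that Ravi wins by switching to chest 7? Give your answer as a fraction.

Condition on the true location of the ruby.
If it is in chest 1 (prior 1/7): the guide opened chest 1, so this case is ruled out; weight (1/7)·0 = 0.
If it is in any of chests 2, 3, 5, 6, and 7 (prior 1/7 each): the guide has 5 equally likely choices, so probability 1/5; weight (1/7)·(1/5) = 1/35 each.
If it is in chest 4 (prior 1/7): the guide has 6 equally likely choices, so probability 1/6; weight (1/7)·(1/6) = 1/42.
The weights sum to 1/6.
So P(the ruby in chest 7 | the guide opened chest 1) = (1/35) / (1/6) = 6/35.

6/35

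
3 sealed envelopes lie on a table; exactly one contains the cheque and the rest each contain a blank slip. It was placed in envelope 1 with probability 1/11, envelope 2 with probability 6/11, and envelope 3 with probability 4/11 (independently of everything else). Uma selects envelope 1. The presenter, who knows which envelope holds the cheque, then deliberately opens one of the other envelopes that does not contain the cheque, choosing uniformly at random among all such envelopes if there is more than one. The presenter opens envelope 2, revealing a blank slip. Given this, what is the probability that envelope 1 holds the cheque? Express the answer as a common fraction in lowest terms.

Condition on the true location of the cheque.
If it is in envelope 1 (prior 1/11): the presenter has 2 equally likely choices, so probability 1/2; weight (1/11)·(1/2) = 1/22.
If it is in envelope 2 (prior 6/11): the presenter opened envelope 2, so this case is ruled out; weight (6/11)·0 = 0.
If it is in envelope 3 (prior 4/11): the presenter has no choice, probability 1; weight (4/11)·1 = 4/11.
The weights sum to 9/22.
So P(the cheque in envelope 1 | the presenter opened envelope 2) = (1/22) / (9/22) = 1/9.

1/9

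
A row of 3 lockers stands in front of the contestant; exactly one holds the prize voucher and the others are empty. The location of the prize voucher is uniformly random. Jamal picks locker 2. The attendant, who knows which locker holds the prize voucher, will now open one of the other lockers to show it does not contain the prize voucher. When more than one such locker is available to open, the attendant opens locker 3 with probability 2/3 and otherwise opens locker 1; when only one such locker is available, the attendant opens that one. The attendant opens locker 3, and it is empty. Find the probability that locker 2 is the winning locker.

Apply Bayes' rule, conditioning on where the prize voucher actually is.
If it is in locker 1 (prior 1/3): only locker 3 is available, probability 1; weight (1/3)·1 = 1/3.
If it is in locker 2 (prior 1/3): locker 3 is available, opened with probability 2/3; weight (1/3)·(2/3) = 2/9.
If it is in locker 3 (prior 1/3): the attendant opened locker 3, so this case is ruled out; weight (1/3)·0 = 0.
The weights sum to 5/9.
So P(the prize voucher in locker 2 | the attendant opened locker 3) = (2/9) / (5/9) = 2/5.

2/5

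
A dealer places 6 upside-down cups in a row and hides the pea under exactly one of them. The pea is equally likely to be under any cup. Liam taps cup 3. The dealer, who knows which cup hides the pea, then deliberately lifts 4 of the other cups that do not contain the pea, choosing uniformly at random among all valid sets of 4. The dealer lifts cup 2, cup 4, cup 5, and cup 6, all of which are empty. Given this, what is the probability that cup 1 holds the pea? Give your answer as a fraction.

5/6

Consider each possible location of the pea in turn.
If it is under cup 1 (prior 1/6): the dealer has no choice, probability 1; weight (1/6)·1 = 1/6.
If it is under any of cups 2, 4, 5, and 6 (prior 1/6 each): that cup was opened and seen not to hold the prize — ruled out; weight (1/6)·0 = 0 each.
If it is under cup 3 (prior 1/6): the dealer has 5 equally likely choices, so probability 1/5; weight (1/6)·(1/5) = 1/30.
The weights sum to 1/5.
So P(the pea under cup 1 | the dealer opened cup 2, cup 4, cup 5, and cup 6) = (1/6) / (1/5) = 5/6.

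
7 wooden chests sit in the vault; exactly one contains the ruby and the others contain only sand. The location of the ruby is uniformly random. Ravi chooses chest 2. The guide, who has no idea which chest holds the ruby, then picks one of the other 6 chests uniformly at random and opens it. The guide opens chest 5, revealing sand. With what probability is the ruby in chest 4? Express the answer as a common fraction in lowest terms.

Because the guide chose which chest to open without knowing where the ruby is, the choice is independent of the prize location. Learning that chest 5 does not hold the ruby simply rules out that one location and leaves the remaining 6 chests still equally likely by symmetry.
So P(the ruby in chest 4) = 1/6.

1/6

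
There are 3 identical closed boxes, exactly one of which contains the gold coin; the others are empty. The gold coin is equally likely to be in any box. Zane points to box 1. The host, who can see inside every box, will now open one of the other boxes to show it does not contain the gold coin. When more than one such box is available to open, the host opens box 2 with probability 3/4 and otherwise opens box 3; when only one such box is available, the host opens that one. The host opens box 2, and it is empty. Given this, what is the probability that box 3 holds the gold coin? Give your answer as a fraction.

4/7

Condition on the true location of the gold coin.
If it is in box 1 (prior 1/3): box 2 is available, opened with probability 3/4; weight (1/3)·(3/4) = 1/4.
If it is in box 2 (prior 1/3): the host opened box 2, so this case is ruled out; weight (1/3)·0 = 0.
If it is in box 3 (prior 1/3): only box 2 is available, probability 1; weight (1/3)·1 = 1/3.
The weights sum to 7/12.
So P(the gold coin in box 3 | the host opened box 2) = (1/3) / (7/12) = 4/7.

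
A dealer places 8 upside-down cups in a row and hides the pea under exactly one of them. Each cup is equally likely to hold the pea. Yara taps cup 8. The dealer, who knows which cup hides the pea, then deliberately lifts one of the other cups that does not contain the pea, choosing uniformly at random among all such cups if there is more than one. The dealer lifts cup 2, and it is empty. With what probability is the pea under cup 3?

Apply Bayes' rule, conditioning on where the pea actually is.
If it is under any of cups 1, 3, 4, 5, 6, and 7 (prior 1/8 each): the dealer has 6 equally likely choices, so probability 1/6; weight (1/8)·(1/6) = 1/48 each.
If it is under cup 2 (prior 1/8): the dealer opened cup 2, so this case is ruled out; weight (1/8)·0 = 0.
If it is under cup 8 (prior 1/8): the dealer has 7 equally likely choices, so probability 1/7; weight (1/8)·(1/7) = 1/56.
The weights sum to 1/7.
So P(the pea under cup 3 | the dealer opened cup 2) = (1/48) / (1/7) = 7/48.

7/48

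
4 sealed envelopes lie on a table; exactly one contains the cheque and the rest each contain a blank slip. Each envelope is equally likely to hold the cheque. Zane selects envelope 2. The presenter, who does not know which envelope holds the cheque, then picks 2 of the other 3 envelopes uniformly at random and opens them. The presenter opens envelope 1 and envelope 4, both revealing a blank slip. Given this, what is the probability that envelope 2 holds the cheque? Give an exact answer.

1/2

Condition on the true location of the cheque.
If it is in either of envelopes 1 and 4 (prior 1/4 each): that envelope was opened and seen not to hold the prize — ruled out; weight (1/4)·0 = 0 each.
If it is in either of envelopes 2 and 3 (prior 1/4 each): the presenter picks exactly this set with probability 1/3 regardless, and none is the prize; weight (1/4)·(1/3) = 1/12 each.
The weights sum to 1/6.
So P(the cheque in envelope 2 | the presenter opened envelope 1 and envelope 4) = (1/12) / (1/6) = 1/2.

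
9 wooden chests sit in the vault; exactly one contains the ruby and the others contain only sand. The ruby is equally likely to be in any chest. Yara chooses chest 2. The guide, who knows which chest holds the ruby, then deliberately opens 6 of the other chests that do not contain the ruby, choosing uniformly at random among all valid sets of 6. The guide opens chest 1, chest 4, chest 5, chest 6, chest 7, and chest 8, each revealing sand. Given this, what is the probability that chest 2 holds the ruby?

1/9

Condition on the true location of the ruby.
If it is in any of chests 1, 4, 5, 6, 7, and 8 (prior 1/9 each): that chest was opened and seen not to hold the prize — ruled out; weight (1/9)·0 = 0 each.
If it is in chest 2 (prior 1/9): the guide has 28 equally likely choices, so probability 1/28; weight (1/9)·(1/28) = 1/252.
If it is in either of chests 3 and 9 (prior 1/9 each): the guide has 7 equally likely choices, so probability 1/7; weight (1/9)·(1/7) = 1/63 each.
The weights sum to 1/28.
So P(the ruby in chest 2 | the guide opened chest 1, chest 4, chest 5, chest 6, chest 7, and chest 8) = (1/252) / (1/28) = 1/9.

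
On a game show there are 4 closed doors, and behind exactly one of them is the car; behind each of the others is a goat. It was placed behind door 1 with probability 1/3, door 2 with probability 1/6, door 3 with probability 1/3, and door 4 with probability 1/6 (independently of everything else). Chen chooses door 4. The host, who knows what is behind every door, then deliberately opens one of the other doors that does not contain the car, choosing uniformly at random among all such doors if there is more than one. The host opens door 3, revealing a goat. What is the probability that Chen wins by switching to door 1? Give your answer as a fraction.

6/11

Consider each possible location of the car in turn.
If it is behind door 1 (prior 1/3): the host has 2 equally likely choices, so probability 1/2; weight (1/3)·(1/2) = 1/6.
If it is behind door 2 (prior 1/6): the host has 2 equally likely choices, so probability 1/2; weight (1/6)·(1/2) = 1/12.
If it is behind door 3 (prior 1/3): the host opened door 3, so this case is ruled out; weight (1/3)·0 = 0.
If it is behind door 4 (prior 1/6): the host has 3 equally likely choices, so probability 1/3; weight (1/6)·(1/3) = 1/18.
The weights sum to 11/36.
So P(the car behind door 1 | the host opened door 3) = (1/6) / (11/36) = 6/11.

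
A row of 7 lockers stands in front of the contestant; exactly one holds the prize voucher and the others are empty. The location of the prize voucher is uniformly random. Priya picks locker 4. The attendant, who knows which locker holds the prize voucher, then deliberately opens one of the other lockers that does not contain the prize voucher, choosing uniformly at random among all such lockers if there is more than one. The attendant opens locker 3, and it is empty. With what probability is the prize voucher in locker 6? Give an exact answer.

6/35

Apply Bayes' rule, conditioning on where the prize voucher actually is.
If it is in any of lockers 1, 2, 5, 6, and 7 (prior 1/7 each): the attendant has 5 equally likely choices, so probability 1/5; weight (1/7)·(1/5) = 1/35 each.
If it is in locker 3 (prior 1/7): the attendant opened locker 3, so this case is ruled out; weight (1/7)·0 = 0.
If it is in locker 4 (prior 1/7): the attendant has 6 equally likely choices, so probability 1/6; weight (1/7)·(1/6) = 1/42.
The weights sum to 1/6.
So P(the prize voucher in locker 6 | the attendant opened locker 3) = (1/35) / (1/6) = 6/35.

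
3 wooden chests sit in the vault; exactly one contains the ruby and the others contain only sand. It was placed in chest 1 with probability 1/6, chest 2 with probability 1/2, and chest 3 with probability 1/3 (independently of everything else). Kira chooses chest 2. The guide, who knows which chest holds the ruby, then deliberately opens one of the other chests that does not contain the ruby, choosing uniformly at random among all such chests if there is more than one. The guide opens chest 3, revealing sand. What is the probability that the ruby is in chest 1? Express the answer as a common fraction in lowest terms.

2/5

Consider each possible location of the ruby in turn.
If it is in chest 1 (prior 1/6): the guide has no choice, probability 1; weight (1/6)·1 = 1/6.
If it is in chest 2 (prior 1/2): the guide has 2 equally likely choices, so probability 1/2; weight (1/2)·(1/2) = 1/4.
If it is in chest 3 (prior 1/3): the guide opened chest 3, so this case is ruled out; weight (1/3)·0 = 0.
The weights sum to 5/12.
So P(the ruby in chest 1 | the guide opened chest 3) = (1/6) / (5/12) = 2/5.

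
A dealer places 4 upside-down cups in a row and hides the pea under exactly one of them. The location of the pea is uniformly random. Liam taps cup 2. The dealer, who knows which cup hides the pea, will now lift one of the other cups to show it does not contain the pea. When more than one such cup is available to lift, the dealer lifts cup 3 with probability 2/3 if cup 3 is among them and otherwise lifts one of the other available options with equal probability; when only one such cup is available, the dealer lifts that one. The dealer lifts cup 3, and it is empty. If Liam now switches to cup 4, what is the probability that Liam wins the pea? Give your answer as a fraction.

1/3

Condition on the true location of the pea.
If it is under any of cups 1, 2, and 4 (prior 1/4 each): cup 3 is available, opened with probability 2/3; weight (1/4)·(2/3) = 1/6 each.
If it is under cup 3 (prior 1/4): the dealer opened cup 3, so this case is ruled out; weight (1/4)·0 = 0.
The weights sum to 1/2.
So P(the pea under cup 4 | the dealer opened cup 3) = (1/6) / (1/2) = 1/3.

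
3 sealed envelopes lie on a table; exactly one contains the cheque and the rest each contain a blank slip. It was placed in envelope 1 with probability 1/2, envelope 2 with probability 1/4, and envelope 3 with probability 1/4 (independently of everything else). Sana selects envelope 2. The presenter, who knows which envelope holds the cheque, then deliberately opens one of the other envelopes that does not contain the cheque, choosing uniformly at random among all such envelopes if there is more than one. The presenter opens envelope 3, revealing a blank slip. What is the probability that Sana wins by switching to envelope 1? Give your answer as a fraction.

4/5

Consider each possible location of the cheque in turn.
If it is in envelope 1 (prior 1/2): the presenter has no choice, probability 1; weight (1/2)·1 = 1/2.
If it is in envelope 2 (prior 1/4): the presenter has 2 equally likely choices, so probability 1/2; weight (1/4)·(1/2) = 1/8.
If it is in envelope 3 (prior 1/4): the presenter opened envelope 3, so this case is ruled out; weight (1/4)·0 = 0.
The weights sum to 5/8.
So P(the cheque in envelope 1 | the presenter opened envelope 3) = (1/2) / (5/8) = 4/5.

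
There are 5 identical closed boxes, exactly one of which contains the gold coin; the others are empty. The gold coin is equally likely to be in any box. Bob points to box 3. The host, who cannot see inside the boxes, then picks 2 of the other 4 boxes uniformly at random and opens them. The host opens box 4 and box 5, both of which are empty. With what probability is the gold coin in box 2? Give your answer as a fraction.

Because the host chose which boxes to open without knowing where the gold coin is, the choice is independent of the prize location. Learning that none of the 2 opened boxes holds the gold coin simply rules out those 2 locations and leaves the remaining 3 boxes still equally likely by symmetry.
So P(the gold coin in box 2) = 1/3.

1/3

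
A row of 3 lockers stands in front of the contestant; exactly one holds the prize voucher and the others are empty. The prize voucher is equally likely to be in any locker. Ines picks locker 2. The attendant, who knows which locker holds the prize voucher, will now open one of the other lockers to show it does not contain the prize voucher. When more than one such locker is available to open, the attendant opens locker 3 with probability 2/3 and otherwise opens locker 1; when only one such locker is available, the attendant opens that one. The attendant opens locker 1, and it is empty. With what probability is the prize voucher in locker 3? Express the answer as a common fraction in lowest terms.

3/4

Consider each possible location of the prize voucher in turn.
If it is in locker 1 (prior 1/3): the attendant opened locker 1, so this case is ruled out; weight (1/3)·0 = 0.
If it is in locker 2 (prior 1/3): locker 3 is available but not opened, probability 1/3; weight (1/3)·(1/3) = 1/9.
If it is in locker 3 (prior 1/3): only locker 1 is available, probability 1; weight (1/3)·1 = 1/3.
The weights sum to 4/9.
So P(the prize voucher in locker 3 | the attendant opened locker 1) = (1/3) / (4/9) = 3/4.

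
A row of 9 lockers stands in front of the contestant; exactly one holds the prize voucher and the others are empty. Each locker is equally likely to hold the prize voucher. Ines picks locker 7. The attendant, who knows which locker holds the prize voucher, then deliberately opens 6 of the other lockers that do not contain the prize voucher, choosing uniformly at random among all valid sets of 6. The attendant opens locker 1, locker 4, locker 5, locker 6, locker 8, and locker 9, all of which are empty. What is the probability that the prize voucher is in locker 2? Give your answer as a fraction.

4/9

Apply Bayes' rule, conditioning on where the prize voucher actually is.
If it is in any of lockers 1, 4, 5, 6, 8, and 9 (prior 1/9 each): that locker was opened and seen not to hold the prize — ruled out; weight (1/9)·0 = 0 each.
If it is in either of lockers 2 and 3 (prior 1/9 each): the attendant has 7 equally likely choices, so probability 1/7; weight (1/9)·(1/7) = 1/63 each.
If it is in locker 7 (prior 1/9): the attendant has 28 equally likely choices, so probability 1/28; weight (1/9)·(1/28) = 1/252.
The weights sum to 1/28.
So P(the prize voucher in locker 2 | the attendant opened locker 1, locker 4, locker 5, locker 6, locker 8, and locker 9) = (1/63) / (1/28) = 4/9.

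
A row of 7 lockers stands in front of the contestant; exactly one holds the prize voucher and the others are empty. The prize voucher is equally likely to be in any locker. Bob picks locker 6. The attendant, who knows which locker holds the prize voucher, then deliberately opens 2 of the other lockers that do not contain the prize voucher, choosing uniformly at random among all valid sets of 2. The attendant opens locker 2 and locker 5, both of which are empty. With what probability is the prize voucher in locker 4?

3/14

Condition on the true location of the prize voucher.
If it is in any of lockers 1, 3, 4, and 7 (prior 1/7 each): the attendant has 10 equally likely choices, so probability 1/10; weight (1/7)·(1/10) = 1/70 each.
If it is in either of lockers 2 and 5 (prior 1/7 each): that locker was opened and seen not to hold the prize — ruled out; weight (1/7)·0 = 0 each.
If it is in locker 6 (prior 1/7): the attendant has 15 equally likely choices, so probability 1/15; weight (1/7)·(1/15) = 1/105.
The weights sum to 1/15.
So P(the prize voucher in locker 4 | the attendant opened locker 2 and locker 5) = (1/70) / (1/15) = 3/14.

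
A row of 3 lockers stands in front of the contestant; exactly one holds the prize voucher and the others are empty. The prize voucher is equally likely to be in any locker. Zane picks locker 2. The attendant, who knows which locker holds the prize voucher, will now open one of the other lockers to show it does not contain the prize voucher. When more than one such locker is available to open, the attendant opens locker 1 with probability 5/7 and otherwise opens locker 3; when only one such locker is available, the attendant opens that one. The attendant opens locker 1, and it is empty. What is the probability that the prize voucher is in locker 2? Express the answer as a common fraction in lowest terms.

Apply Bayes' rule, conditioning on where the prize voucher actually is.
If it is in locker 1 (prior 1/3): the attendant opened locker 1, so this case is ruled out; weight (1/3)·0 = 0.
If it is in locker 2 (prior 1/3): locker 1 is available, opened with probability 5/7; weight (1/3)·(5/7) = 5/21.
If it is in locker 3 (prior 1/3): only locker 1 is available, probability 1; weight (1/3)·1 = 1/3.
The weights sum to 4/7.
So P(the prize voucher in locker 2 | the attendant opened locker 1) = (5/21) / (4/7) = 5/12.

5/12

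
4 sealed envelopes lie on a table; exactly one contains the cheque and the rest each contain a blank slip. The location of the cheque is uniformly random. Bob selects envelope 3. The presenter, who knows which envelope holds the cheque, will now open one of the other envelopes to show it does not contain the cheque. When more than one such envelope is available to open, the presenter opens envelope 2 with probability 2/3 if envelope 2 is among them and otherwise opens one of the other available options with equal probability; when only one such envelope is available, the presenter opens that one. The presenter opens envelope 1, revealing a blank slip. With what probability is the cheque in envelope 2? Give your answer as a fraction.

1/2

Condition on the true location of the cheque.
If it is in envelope 1 (prior 1/4): the presenter opened envelope 1, so this case is ruled out; weight (1/4)·0 = 0.
If it is in envelope 2 (prior 1/4): envelope 2 holds the prize so is unavailable; the presenter chooses uniformly among the 2 others, probability 1/2; weight (1/4)·(1/2) = 1/8.
If it is in envelope 3 (prior 1/4): envelope 2 is available but not opened; envelope 1 gets probability (1 − 2/3)/2 = 1/6; weight (1/4)·(1/6) = 1/24.
If it is in envelope 4 (prior 1/4): envelope 2 is available but not opened, probability 1/3; weight (1/4)·(1/3) = 1/12.
The weights sum to 1/4.
So P(the cheque in envelope 2 | the presenter opened envelope 1) = (1/8) / (1/4) = 1/2.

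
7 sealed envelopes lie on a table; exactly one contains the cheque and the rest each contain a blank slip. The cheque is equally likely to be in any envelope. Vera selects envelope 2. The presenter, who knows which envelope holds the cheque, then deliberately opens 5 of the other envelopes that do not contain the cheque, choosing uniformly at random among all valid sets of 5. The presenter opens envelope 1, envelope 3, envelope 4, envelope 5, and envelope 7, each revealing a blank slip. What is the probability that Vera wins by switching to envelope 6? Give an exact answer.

Condition on the true location of the cheque.
If it is in any of envelopes 1, 3, 4, 5, and 7 (prior 1/7 each): that envelope was opened and seen not to hold the prize — ruled out; weight (1/7)·0 = 0 each.
If it is in envelope 2 (prior 1/7): the presenter has 6 equally likely choices, so probability 1/6; weight (1/7)·(1/6) = 1/42.
If it is in envelope 6 (prior 1/7): the presenter has no choice, probability 1; weight (1/7)·1 = 1/7.
The weights sum to 1/6.
So P(the cheque in envelope 6 | the presenter opened envelope 1, envelope 3, envelope 4, envelope 5, and envelope 7) = (1/7) / (1/6) = 6/7.

6/7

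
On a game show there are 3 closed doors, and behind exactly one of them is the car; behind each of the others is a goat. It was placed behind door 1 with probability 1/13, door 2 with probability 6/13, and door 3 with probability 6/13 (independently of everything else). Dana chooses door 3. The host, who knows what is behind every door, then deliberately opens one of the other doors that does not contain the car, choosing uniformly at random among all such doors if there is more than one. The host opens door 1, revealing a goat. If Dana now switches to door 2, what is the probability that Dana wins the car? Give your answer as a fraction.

Condition on the true location of the car.
If it is behind door 1 (prior 1/13): the host opened door 1, so this case is ruled out; weight (1/13)·0 = 0.
If it is behind door 2 (prior 6/13): the host has no choice, probability 1; weight (6/13)·1 = 6/13.
If it is behind door 3 (prior 6/13): the host has 2 equally likely choices, so probability 1/2; weight (6/13)·(1/2) = 3/13.
The weights sum to 9/13.
So P(the car behind door 2 | the host opened door 1) = (6/13) / (9/13) = 2/3.

2/3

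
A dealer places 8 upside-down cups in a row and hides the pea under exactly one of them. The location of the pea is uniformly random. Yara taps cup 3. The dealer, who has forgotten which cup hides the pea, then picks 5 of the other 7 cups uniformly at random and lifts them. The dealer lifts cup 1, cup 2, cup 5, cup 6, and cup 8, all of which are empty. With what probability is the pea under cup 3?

Consider each possible location of the pea in turn.
If it is under any of cups 1, 2, 5, 6, and 8 (prior 1/8 each): that cup was opened and seen not to hold the prize — ruled out; weight (1/8)·0 = 0 each.
If it is under any of cups 3, 4, and 7 (prior 1/8 each): the dealer picks exactly this set with probability 1/21 regardless, and none is the prize; weight (1/8)·(1/21) = 1/168 each.
The weights sum to 1/56.
So P(the pea under cup 3 | the dealer opened cup 1, cup 2, cup 5, cup 6, and cup 8) = (1/168) / (1/56) = 1/3.

1/3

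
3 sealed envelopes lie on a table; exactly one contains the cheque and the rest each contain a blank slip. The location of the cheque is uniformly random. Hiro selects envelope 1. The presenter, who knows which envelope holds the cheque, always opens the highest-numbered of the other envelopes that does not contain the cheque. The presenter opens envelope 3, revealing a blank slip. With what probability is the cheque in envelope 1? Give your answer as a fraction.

1/2

Consider each possible location of the cheque in turn.
If it is in either of envelopes 1 and 2 (prior 1/3 each): envelope 3 is the highest-numbered option available, probability 1; weight (1/3)·1 = 1/3 each.
If it is in envelope 3 (prior 1/3): the presenter opened envelope 3, so this case is ruled out; weight (1/3)·0 = 0.
The weights sum to 2/3.
So P(the cheque in envelope 1 | the presenter opened envelope 3) = (1/3) / (2/3) = 1/2.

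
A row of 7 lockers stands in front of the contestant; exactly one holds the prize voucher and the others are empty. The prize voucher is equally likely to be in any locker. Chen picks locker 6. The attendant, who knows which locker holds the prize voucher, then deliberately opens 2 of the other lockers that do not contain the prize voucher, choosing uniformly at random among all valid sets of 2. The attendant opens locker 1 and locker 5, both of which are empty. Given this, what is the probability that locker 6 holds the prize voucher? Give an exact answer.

Apply Bayes' rule, conditioning on where the prize voucher actually is.
If it is in either of lockers 1 and 5 (prior 1/7 each): that locker was opened and seen not to hold the prize — ruled out; weight (1/7)·0 = 0 each.
If it is in any of lockers 2, 3, 4, and 7 (prior 1/7 each): the attendant has 10 equally likely choices, so probability 1/10; weight (1/7)·(1/10) = 1/70 each.
If it is in locker 6 (prior 1/7): the attendant has 15 equally likely choices, so probability 1/15; weight (1/7)·(1/15) = 1/105.
The weights sum to 1/15.
So P(the prize voucher in locker 6 | the attendant opened locker 1 and locker 5) = (1/105) / (1/15) = 1/7.

1/7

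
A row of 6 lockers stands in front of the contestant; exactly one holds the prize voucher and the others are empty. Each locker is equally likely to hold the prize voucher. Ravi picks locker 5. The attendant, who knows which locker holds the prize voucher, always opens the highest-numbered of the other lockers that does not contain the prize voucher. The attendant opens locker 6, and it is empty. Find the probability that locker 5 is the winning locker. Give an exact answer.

Consider each possible location of the prize voucher in turn.
If it is in any of lockers 1, 2, 3, 4, and 5 (prior 1/6 each): locker 6 is the highest-numbered option available, probability 1; weight (1/6)·1 = 1/6 each.
If it is in locker 6 (prior 1/6): the attendant opened locker 6, so this case is ruled out; weight (1/6)·0 = 0.
The weights sum to 5/6.
So P(the prize voucher in locker 5 | the attendant opened locker 6) = (1/6) / (5/6) = 1/5.

1/5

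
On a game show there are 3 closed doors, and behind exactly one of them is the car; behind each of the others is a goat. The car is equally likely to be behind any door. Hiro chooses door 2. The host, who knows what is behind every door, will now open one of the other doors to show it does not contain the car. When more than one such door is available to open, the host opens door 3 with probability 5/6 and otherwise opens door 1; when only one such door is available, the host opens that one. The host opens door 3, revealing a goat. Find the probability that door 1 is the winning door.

Condition on the true location of the car.
If it is behind door 1 (prior 1/3): only door 3 is available, probability 1; weight (1/3)·1 = 1/3.
If it is behind door 2 (prior 1/3): door 3 is available, opened with probability 5/6; weight (1/3)·(5/6) = 5/18.
If it is behind door 3 (prior 1/3): the host opened door 3, so this case is ruled out; weight (1/3)·0 = 0.
The weights sum to 11/18.
So P(the car behind door 1 | the host opened door 3) = (1/3) / (11/18) = 6/11.

6/11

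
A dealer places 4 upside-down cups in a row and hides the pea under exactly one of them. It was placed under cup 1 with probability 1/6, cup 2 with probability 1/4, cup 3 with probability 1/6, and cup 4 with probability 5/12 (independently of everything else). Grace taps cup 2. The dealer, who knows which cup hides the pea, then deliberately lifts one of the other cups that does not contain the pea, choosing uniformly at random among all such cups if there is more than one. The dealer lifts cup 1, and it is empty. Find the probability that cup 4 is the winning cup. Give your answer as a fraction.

Consider each possible location of the pea in turn.
If it is under cup 1 (prior 1/6): the dealer opened cup 1, so this case is ruled out; weight (1/6)·0 = 0.
If it is under cup 2 (prior 1/4): the dealer has 3 equally likely choices, so probability 1/3; weight (1/4)·(1/3) = 1/12.
If it is under cup 3 (prior 1/6): the dealer has 2 equally likely choices, so probability 1/2; weight (1/6)·(1/2) = 1/12.
If it is under cup 4 (prior 5/12): the dealer has 2 equally likely choices, so probability 1/2; weight (5/12)·(1/2) = 5/24.
The weights sum to 3/8.
So P(the pea under cup 4 | the dealer opened cup 1) = (5/24) / (3/8) = 5/9.

5/9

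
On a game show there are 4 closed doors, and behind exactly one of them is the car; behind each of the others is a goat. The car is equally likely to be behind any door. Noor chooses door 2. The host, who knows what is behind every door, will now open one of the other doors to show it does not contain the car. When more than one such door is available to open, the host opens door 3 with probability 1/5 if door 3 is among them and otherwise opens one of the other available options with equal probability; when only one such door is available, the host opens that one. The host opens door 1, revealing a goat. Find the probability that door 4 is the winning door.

8/17

Consider each possible location of the car in turn.
If it is behind door 1 (prior 1/4): the host opened door 1, so this case is ruled out; weight (1/4)·0 = 0.
If it is behind door 2 (prior 1/4): door 3 is available but not opened; door 1 gets probability (1 − 1/5)/2 = 2/5; weight (1/4)·(2/5) = 1/10.
If it is behind door 3 (prior 1/4): door 3 holds the prize so is unavailable; the host chooses uniformly among the 2 others, probability 1/2; weight (1/4)·(1/2) = 1/8.
If it is behind door 4 (prior 1/4): door 3 is available but not opened, probability 4/5; weight (1/4)·(4/5) = 1/5.
The weights sum to 17/40.
So P(the car behind door 4 | the host opened door 1) = (1/5) / (17/40) = 8/17.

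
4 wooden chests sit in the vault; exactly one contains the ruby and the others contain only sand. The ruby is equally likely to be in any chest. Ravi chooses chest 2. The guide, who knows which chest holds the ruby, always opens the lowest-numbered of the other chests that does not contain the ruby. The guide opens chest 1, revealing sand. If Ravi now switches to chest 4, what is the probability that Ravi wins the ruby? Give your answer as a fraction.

1/3

Apply Bayes' rule, conditioning on where the ruby actually is.
If it is in chest 1 (prior 1/4): the guide opened chest 1, so this case is ruled out; weight (1/4)·0 = 0.
If it is in any of chests 2, 3, and 4 (prior 1/4 each): chest 1 is the lowest-numbered option available, probability 1; weight (1/4)·1 = 1/4 each.
The weights sum to 3/4.
So P(the ruby in chest 4 | the guide opened chest 1) = (1/4) / (3/4) = 1/3.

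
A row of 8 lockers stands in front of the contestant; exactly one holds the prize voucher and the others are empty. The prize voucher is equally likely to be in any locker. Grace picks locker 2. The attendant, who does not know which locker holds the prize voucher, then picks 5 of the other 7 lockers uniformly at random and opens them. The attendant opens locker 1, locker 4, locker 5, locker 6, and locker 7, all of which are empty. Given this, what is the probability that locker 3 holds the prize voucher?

Condition on the true location of the prize voucher.
If it is in any of lockers 1, 4, 5, 6, and 7 (prior 1/8 each): that locker was opened and seen not to hold the prize — ruled out; weight (1/8)·0 = 0 each.
If it is in any of lockers 2, 3, and 8 (prior 1/8 each): the attendant picks exactly this set with probability 1/21 regardless, and none is the prize; weight (1/8)·(1/21) = 1/168 each.
The weights sum to 1/56.
So P(the prize voucher in locker 3 | the attendant opened locker 1, locker 4, locker 5, locker 6, and locker 7) = (1/168) / (1/56) = 1/3.

1/3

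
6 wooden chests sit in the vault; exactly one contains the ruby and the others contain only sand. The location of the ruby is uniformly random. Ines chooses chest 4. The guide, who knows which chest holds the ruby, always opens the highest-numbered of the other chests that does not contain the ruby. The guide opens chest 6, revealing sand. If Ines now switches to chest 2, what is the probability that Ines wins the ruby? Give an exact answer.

Condition on the true location of the ruby.
If it is in any of chests 1, 2, 3, 4, and 5 (prior 1/6 each): chest 6 is the highest-numbered option available, probability 1; weight (1/6)·1 = 1/6 each.
If it is in chest 6 (prior 1/6): the guide opened chest 6, so this case is ruled out; weight (1/6)·0 = 0.
The weights sum to 5/6.
So P(the ruby in chest 2 | the guide opened chest 6) = (1/6) / (5/6) = 1/5.

1/5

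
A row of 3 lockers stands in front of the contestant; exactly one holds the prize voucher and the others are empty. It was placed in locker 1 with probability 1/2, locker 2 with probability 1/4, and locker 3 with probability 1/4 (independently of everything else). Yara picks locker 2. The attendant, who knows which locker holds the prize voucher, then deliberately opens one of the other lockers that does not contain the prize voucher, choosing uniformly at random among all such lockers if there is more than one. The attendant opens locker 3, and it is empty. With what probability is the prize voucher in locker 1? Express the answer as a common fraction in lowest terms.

4/5

Apply Bayes' rule, conditioning on where the prize voucher actually is.
If it is in locker 1 (prior 1/2): the attendant has no choice, probability 1; weight (1/2)·1 = 1/2.
If it is in locker 2 (prior 1/4): the attendant has 2 equally likely choices, so probability 1/2; weight (1/4)·(1/2) = 1/8.
If it is in locker 3 (prior 1/4): the attendant opened locker 3, so this case is ruled out; weight (1/4)·0 = 0.
The weights sum to 5/8.
So P(the prize voucher in locker 1 | the attendant opened locker 3) = (1/2) / (5/8) = 4/5.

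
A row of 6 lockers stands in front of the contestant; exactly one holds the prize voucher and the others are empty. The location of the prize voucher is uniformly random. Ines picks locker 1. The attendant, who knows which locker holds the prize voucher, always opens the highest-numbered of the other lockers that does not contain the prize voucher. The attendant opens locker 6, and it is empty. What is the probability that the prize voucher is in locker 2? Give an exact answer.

Condition on the true location of the prize voucher.
If it is in any of lockers 1, 2, 3, 4, and 5 (prior 1/6 each): locker 6 is the highest-numbered option available, probability 1; weight (1/6)·1 = 1/6 each.
If it is in locker 6 (prior 1/6): the attendant opened locker 6, so this case is ruled out; weight (1/6)·0 = 0.
The weights sum to 5/6.
So P(the prize voucher in locker 2 | the attendant opened locker 6) = (1/6) / (5/6) = 1/5.

1/5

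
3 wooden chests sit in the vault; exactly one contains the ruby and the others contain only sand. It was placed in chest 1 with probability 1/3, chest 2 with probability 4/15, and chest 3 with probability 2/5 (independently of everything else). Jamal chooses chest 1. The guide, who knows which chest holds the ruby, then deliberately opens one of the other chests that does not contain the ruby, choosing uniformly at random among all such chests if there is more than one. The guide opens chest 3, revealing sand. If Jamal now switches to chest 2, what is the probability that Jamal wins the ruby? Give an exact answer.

8/13

Condition on the true location of the ruby.
If it is in chest 1 (prior 1/3): the guide has 2 equally likely choices, so probability 1/2; weight (1/3)·(1/2) = 1/6.
If it is in chest 2 (prior 4/15): the guide has no choice, probability 1; weight (4/15)·1 = 4/15.
If it is in chest 3 (prior 2/5): the guide opened chest 3, so this case is ruled out; weight (2/5)·0 = 0.
The weights sum to 13/30.
So P(the ruby in chest 2 | the guide opened chest 3) = (4/15) / (13/30) = 8/13.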